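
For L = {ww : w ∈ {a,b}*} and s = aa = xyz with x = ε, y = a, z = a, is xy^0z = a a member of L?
No

xy⁰z = ε · ε · a = a.
a has odd length 1, so it cannot be written as ww and is not in L.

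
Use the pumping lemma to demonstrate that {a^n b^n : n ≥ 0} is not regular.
Assume for contradiction that L is regular, and let p ≥ 1 be the pumping length given by the pumping lemma.
Choose s = a^p b^p. Then s ∈ L and |s| = 2p ≥ p.
By the pumping lemma, s = xyz for some x, y, z with |xy| ≤ p, |y| ≥ 1, and xy^i z ∈ L for every i ≥ 0.
Since |xy| ≤ p and the first p symbols of s are all a's, we must have y = a^k for some k with 1 ≤ k ≤ p.

Take i = 0: xy⁰z = a^(p − k) b^p.
This string has p − k a's but p b's, and p − k < p because k ≥ 1. So xy⁰z ∉ L.

This contradicts the pumping lemma, which requires xy^i z ∈ L for all i ≥ 0.
Hence L = {a^n b^n : n ≥ 0} is not regular. ∎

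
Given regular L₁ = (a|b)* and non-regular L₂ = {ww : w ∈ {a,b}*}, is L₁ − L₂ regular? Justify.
No — L₁ − L₂ is not regular.

L₁ − L₂ is the complement of {ww} within {a,b}*. If it were regular, its complement {ww} would be regular as well (regular languages are closed under complement) — contradiction. So L₁ − L₂ is not regular.

Note that the bare facts "L₁ regular, L₂ non-regular" do not settle the question by themselves: the closure of regular languages under ∪, ∩, complement and difference applies only when BOTH operands are regular. With a non-regular operand the result can come out regular or non-regular depending on the specific languages, so one has to work out L₁ − L₂ for this particular pair, as above.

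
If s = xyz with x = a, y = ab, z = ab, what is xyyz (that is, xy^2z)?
aababab

Given x = 'a', y = 'ab', z = 'ab' and i = 2:

xy^2z = x + y·y·...·y (2 times) + z
       = 'a' + 'ab'^2 + 'ab'
       = 'a' + 'abab' + 'ab'
       = 'aababab'

The pumped string is 'aababab' with length 7.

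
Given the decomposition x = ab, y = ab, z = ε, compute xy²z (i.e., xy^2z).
ababab

Given x = 'ab', y = 'ab', z = '' and i = 2:

xy^2z = x + y·y·...·y (2 times) + z
       = 'ab' + 'ab'^2 + ''
       = 'ab' + 'abab' + ''
       = 'ababab'

The pumped string is 'ababab' with length 6.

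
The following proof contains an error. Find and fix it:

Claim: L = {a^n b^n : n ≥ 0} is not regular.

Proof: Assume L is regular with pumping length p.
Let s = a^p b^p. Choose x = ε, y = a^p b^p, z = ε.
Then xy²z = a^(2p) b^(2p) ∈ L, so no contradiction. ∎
Error: The decomposition violates |xy| ≤ p. With y = a^p b^p, |xy| = |y| = 2p > p. (The proof also miscomputes xy²z, which would be a^p b^p a^p b^p rather than a^(2p) b^(2p), and it wrongly treats one harmless decomposition as settling the matter — the prover does not get to choose the decomposition.)

Correction: The pumping lemma requires |xy| ≤ p, and the argument must handle every decomposition satisfying |xy| ≤ p, |y| ≥ 1. Since s starts with p a's, any such y consists only of a's, say y = a^k with k ≥ 1. Then xy²z = a^(p+k) b^p has unequal numbers of a's and b's, so xy²z ∉ L — the required contradiction.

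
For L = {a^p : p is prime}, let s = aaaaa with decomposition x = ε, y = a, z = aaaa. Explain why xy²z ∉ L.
xy²z = aaaaaa ∉ L

Pumping with i = 2 replaces y = a by y² = aa:
- Original: s = xyz = aaaaa; aaaaa has length 5, which is prime, so it is in L
- Pumped: xy²z = ε · aa · aaaa = aaaaaa
- aaaaaa has length 6 = 2 × 3, which is not prime, so it is not in L

The pumping lemma would require xy²z ∈ L, so this decomposition yields a contradiction.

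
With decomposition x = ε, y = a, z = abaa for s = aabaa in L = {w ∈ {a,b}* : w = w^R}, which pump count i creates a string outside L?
i = 2

xy²z = ε · aa · abaa = aaabaa; aaabaa reversed is aabaaa ≠ aaabaa, so it is not a palindrome and is not in L.
(Other choices also work, e.g. i = 0, 3; only i = 1 is guaranteed to stay in L since xy¹z = s.)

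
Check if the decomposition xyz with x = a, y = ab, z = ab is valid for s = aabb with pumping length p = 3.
Violated: xyz = s

The decomposition x = a, y = ab, z = ab for s = aabb with p = 3
violates the constraint: xyz = s

xyz = 'a' + 'ab' + 'ab' = 'aabab' ≠ 'aabb' = s. The decomposition doesn't reconstruct s.

Pumping lemma constraints:
1. xyz = s (decomposition is valid)
2. |xy| ≤ p
3. |y| > 0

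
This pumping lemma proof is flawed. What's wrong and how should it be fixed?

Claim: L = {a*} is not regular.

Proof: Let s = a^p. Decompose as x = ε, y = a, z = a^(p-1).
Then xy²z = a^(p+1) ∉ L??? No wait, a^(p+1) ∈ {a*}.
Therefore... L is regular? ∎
Error: The proof attempts to show a*  is not regular, but a* IS regular!

Correction: a* is a regular language (recognized by a simple DFA with one accepting state and self-loop on 'a'). The pumping lemma can only prove non-regularity, not regularity. For regular languages, pumping always works.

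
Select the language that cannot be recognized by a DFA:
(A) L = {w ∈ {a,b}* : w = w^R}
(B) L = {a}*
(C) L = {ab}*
(A) {w ∈ {a,b}* : w = w^R}

(A) L = {w ∈ {a,b}* : w = w^R} is NOT regular.

The pumping lemma can be used to prove this:
After pumping, the string is no longer symmetric

The other languages are regular because they can be recognized by finite automata.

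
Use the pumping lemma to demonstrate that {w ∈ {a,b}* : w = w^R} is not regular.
Assume for contradiction that L is regular, and let p ≥ 1 be the pumping length given by the pumping lemma.
Choose s = a^p b a^p. Then s ∈ L (it reads the same in both directions) and |s| = 2p + 1 ≥ p.
By the pumping lemma, s = xyz for some x, y, z with |xy| ≤ p, |y| ≥ 1, and xy^i z ∈ L for every i ≥ 0.
Since |xy| ≤ p and the first p symbols of s are all a's, y = a^k for some k with 1 ≤ k ≤ p.

Take i = 0: xy⁰z = a^(p − k) b a^p.
Its reversal is a^p b a^(p − k). These differ because the block of a's before the unique b has length p − k in one and p in the other, and p − k ≠ p since k ≥ 1. So xy⁰z is not a palindrome, i.e. xy⁰z ∉ L.

This contradicts the pumping lemma, which requires xy^i z ∈ L for all i ≥ 0.
Hence L = {w ∈ {a,b}* : w = w^R} is not regular. ∎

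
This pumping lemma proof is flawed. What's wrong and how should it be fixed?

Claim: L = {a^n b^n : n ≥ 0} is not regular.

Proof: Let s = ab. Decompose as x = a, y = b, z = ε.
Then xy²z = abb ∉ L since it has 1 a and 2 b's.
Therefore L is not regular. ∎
Error: The string s = ab might be shorter than the pumping length p.

Correction: Choose s = a^p b^p to ensure |s| ≥ p. Also, the decomposition is wrong: with |xy| ≤ p, y cannot include b's when s starts with p a's.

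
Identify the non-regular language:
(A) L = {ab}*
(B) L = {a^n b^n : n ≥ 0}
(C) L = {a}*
(B) {a^n b^n : n ≥ 0}

(B) L = {a^n b^n : n ≥ 0} is NOT regular.

The pumping lemma can be used to prove this:
After pumping, the number of a's and b's become unequal

The other languages are regular because they can be recognized by finite automata.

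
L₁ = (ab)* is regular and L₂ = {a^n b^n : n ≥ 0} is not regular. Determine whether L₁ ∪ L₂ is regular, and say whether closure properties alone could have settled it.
No — L₁ ∪ L₂ is not regular.

Let U = (ab)* ∪ {a^n b^n}. If U were regular, then U ∩ aa*bb* would be regular (closure under intersection with a regular language). But (ab)* ∩ aa*bb* = {ab} and {a^n b^n} ∩ aa*bb* = {a^n b^n : n ≥ 1}, so U ∩ aa*bb* = {a^n b^n : n ≥ 1}, which is not regular. Hence U is not regular.

Note that the bare facts "L₁ regular, L₂ non-regular" do not settle the question by themselves: the closure of regular languages under ∪, ∩, complement and difference applies only when BOTH operands are regular. With a non-regular operand the result can come out regular or non-regular depending on the specific languages, so one has to work out L₁ ∪ L₂ for this particular pair, as above.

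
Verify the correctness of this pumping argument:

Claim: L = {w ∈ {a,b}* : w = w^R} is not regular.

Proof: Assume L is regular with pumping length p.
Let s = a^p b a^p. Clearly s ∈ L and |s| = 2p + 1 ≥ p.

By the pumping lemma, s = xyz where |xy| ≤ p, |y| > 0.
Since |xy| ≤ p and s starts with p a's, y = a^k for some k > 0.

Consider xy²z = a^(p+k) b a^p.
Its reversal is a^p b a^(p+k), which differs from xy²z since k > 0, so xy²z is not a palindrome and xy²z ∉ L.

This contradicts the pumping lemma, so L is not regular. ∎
The proof is correct.

This proof is valid because:
1. s = a^p b a^p is in L and is chosen in terms of p, so |s| ≥ p holds for every p
2. The decomposition analysis is correct: |xy| ≤ p forces y to lie inside the leading a's
3. The contradiction is valid: a^(p+k) b a^p has more a's before the b than after it, so it is not a palindrome
4. The conclusion follows logically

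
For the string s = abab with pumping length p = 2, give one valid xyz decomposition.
x = 'a', y = 'b', z = 'ab'

For s = abab and p = 2, one valid decomposition is:
- x = 'a' (length 1)
- y = 'b' (length 1)
- z = 'ab' (length 2)

Verification:
- xyz = 'a' + 'b' + 'ab' = abab ✓
- |xy| = 2 ≤ 2 ✓
- |y| = 1 > 0 ✓

All pumping lemma constraints are satisfied.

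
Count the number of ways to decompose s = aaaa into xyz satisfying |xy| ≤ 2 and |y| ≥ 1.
3

For s = 'aaaa' with pumping length p = 2:

Constraints: |xy| ≤ 2, |y| > 0

Valid decompositions (|xy| ≤ p, |y| ≥ 1):
  • x='', y='a', z='aaa'
  • x='a', y='a', z='aa'
  • x='', y='aa', z='aa'

Total count: 3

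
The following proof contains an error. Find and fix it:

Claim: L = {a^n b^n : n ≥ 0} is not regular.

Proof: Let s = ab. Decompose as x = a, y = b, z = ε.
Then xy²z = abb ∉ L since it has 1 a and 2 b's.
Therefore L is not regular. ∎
Error: The string s = ab might be shorter than the pumping length p.

Correction: Choose s = a^p b^p to ensure |s| ≥ p. Also, the decomposition is wrong: with |xy| ≤ p, y cannot include b's when s starts with p a's.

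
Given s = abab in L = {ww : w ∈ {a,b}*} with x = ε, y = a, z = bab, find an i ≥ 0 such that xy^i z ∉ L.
i = 2

xy²z = ε · aa · bab = aabab; aabab has odd length 5, so it cannot be written as ww and is not in L.
(Other choices also work, e.g. i = 0, 3; only i = 1 is guaranteed to stay in L since xy¹z = s.)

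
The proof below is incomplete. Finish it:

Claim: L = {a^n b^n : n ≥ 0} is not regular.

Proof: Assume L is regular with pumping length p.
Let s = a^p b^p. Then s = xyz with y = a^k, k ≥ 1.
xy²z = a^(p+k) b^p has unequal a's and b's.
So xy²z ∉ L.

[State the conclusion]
This contradicts the pumping lemma for regular languages,
which guarantees xy^i z ∈ L for all i ≥ 0.

Since our assumption that L is regular leads to a contradiction,
we conclude that L = {a^n b^n : n ≥ 0} is NOT regular. ∎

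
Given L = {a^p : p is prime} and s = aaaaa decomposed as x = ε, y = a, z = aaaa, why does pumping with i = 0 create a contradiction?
xy⁰z = aaaa ∉ L

Pumping with i = 0 replaces y = a by y⁰ = ε:
- Original: s = xyz = aaaaa; aaaaa has length 5, which is prime, so it is in L
- Pumped: xy⁰z = ε · ε · aaaa = aaaa
- aaaa has length 4 = 2 × 2, which is not prime, so it is not in L

The pumping lemma would require xy⁰z ∈ L, so this decomposition yields a contradiction.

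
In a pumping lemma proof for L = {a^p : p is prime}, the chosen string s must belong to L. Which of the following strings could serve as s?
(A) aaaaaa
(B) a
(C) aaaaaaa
(C) aaaaaaa

The pumping lemma is applied to a string s that lies in L, so first check membership of each option:
- (A) aaaaaa has length 6 = 2 × 3, which is not prime, so it is not in L ✗
- (B) a has length 1, which is not prime, so it is not in L ✗
- (C) aaaaaaa has length 7, which is prime, so it is in L ✓

Only (C) aaaaaaa is in L, so it is the only candidate that could play the role of s.
(In a complete proof one picks s in terms of the pumping length p so that |s| ≥ p is guaranteed; a fixed string like aaaaaaa illustrates the shape of such an s.)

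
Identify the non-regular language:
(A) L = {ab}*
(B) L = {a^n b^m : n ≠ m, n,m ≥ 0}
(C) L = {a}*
(B) {a^n b^m : n ≠ m, n,m ≥ 0}

(B) L = {a^n b^m : n ≠ m, n,m ≥ 0} is NOT regular.

The pumping lemma can be used to prove this:
After pumping a's, we can make n = m

The other languages are regular because they can be recognized by finite automata.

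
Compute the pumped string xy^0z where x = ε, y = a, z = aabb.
aabb

Given x = '', y = 'a', z = 'aabb' and i = 0:

xy^0z = x + y·y·...·y (0 times) + z
       = '' + 'a'^0 + 'aabb'
       = '' + '' + 'aabb'
       = 'aabb'

The pumped string is 'aabb' with length 4.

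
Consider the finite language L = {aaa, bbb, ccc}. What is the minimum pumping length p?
p = 4

For a finite language L, the pumping lemma holds vacuously if p > max|s| for s ∈ L.

The longest string in L = {aaa, bbb, ccc} has length 3.
If p = 4, then no string s ∈ L has |s| ≥ p, so the condition is vacuously true.

The minimum pumping length is p = 4.

Why no smaller p works: for any p ≤ 3, the longest string s ∈ L has |s| = 3 ≥ p, so it would
have to be pumpable; but pumping up (i = 2, 3, ...) produces ever longer strings, which cannot all lie in the
finite language L. So the pumping property fails for every p ≤ 3.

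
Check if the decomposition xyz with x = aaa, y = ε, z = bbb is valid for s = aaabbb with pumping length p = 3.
Violated: |y| > 0

The decomposition x = aaa, y = ε, z = bbb for s = aaabbb with p = 3
violates the constraint: |y| > 0

|y| = 0, but the pumping lemma requires |y| > 0 (y must be non-empty).

Pumping lemma constraints:
1. xyz = s (decomposition is valid)
2. |xy| ≤ p
3. |y| > 0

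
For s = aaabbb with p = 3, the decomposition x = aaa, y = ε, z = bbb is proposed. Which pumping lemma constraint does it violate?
Violated: |y| > 0

The decomposition x = aaa, y = ε, z = bbb for s = aaabbb with p = 3
violates the constraint: |y| > 0

|y| = 0, but the pumping lemma requires |y| > 0 (y must be non-empty).

Pumping lemma constraints:
1. xyz = s (decomposition is valid)
2. |xy| ≤ p
3. |y| > 0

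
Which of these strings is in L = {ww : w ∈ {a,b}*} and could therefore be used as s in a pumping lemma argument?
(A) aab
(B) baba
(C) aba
(B) baba

The pumping lemma is applied to a string s that lies in L, so first check membership of each option:
- (A) aab has odd length 3, so it cannot be written as ww and is not in L ✗
- (B) baba splits into halves ba · ba, which are equal, so it is in L (w = ba) ✓
- (C) aba has odd length 3, so it cannot be written as ww and is not in L ✗

Only (B) baba is in L, so it is the only candidate that could play the role of s.
(In a complete proof one picks s in terms of the pumping length p so that |s| ≥ p is guaranteed; a fixed string like baba illustrates the shape of such an s.)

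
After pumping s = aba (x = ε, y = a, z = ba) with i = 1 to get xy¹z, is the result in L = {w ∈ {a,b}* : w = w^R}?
Yes

xy¹z = ε · a · ba = aba.
aba reversed is aba, the same string, so it is a palindrome and is in L.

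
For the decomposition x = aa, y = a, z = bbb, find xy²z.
aaaabbb

Given x = 'aa', y = 'a', z = 'bbb' and i = 2:

xy^2z = x + y·y·...·y (2 times) + z
       = 'aa' + 'a'^2 + 'bbb'
       = 'aa' + 'aa' + 'bbb'
       = 'aaaabbb'

The pumped string is 'aaaabbb' with length 7.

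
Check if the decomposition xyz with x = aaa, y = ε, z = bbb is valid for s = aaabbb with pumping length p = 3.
Violated: |y| > 0

The decomposition x = aaa, y = ε, z = bbb for s = aaabbb with p = 3
violates the constraint: |y| > 0

|y| = 0, but the pumping lemma requires |y| > 0 (y must be non-empty).

Pumping lemma constraints:
1. xyz = s (decomposition is valid)
2. |xy| ≤ p
3. |y| > 0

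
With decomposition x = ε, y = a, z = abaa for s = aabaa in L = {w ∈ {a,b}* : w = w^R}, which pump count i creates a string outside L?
i = 0

xy⁰z = ε · ε · abaa = abaa; abaa reversed is aaba ≠ abaa, so it is not a palindrome and is not in L.
(Other choices also work, e.g. i = 2, 3; only i = 1 is guaranteed to stay in L since xy¹z = s.)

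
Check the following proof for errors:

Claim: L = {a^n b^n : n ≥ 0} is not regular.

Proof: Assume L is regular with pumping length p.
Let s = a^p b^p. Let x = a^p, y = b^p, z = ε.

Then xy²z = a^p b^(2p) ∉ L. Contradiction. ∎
The proof is INCORRECT.

Error: The decomposition violates |xy| ≤ p.
With x = a^p and y = b^p, we have |xy| = 2p > p.
The pumping lemma requires |xy| ≤ p, so y must be within the first p characters.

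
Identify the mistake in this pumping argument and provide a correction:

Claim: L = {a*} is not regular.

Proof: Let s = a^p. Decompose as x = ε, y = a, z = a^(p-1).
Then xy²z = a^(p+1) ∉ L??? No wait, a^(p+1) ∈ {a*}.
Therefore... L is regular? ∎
Error: The proof attempts to show a*  is not regular, but a* IS regular!

Correction: a* is a regular language (recognized by a simple DFA with one accepting state and self-loop on 'a'). The pumping lemma can only prove non-regularity, not regularity. For regular languages, pumping always works.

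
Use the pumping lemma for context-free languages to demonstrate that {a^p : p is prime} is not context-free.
Assume for contradiction that L is context-free, and let p ≥ 1 be the pumping length given by the pumping lemma for CFLs.
Choose a prime q with q ≥ p and let s = a^q. Then s ∈ L and |s| = q ≥ p.
By the CFL pumping lemma, s = uvxyz for some u, v, x, y, z with |vxy| ≤ p, |vy| ≥ 1, and uv^i xy^i z ∈ L for every i ≥ 0.
All symbols are a's, so only lengths matter: let k = |vy|, with 1 ≤ k ≤ p. Then |uv^i xy^i z| = q + (i − 1)k.

Take i = q + 1: the length is q + qk = q(k + 1).
Both factors satisfy q ≥ 2 and k + 1 ≥ 2, so q(k + 1) is composite and uv^(q+1) xy^(q+1) z ∉ L.

This contradicts the CFL pumping lemma, which requires uv^i xy^i z ∈ L for all i ≥ 0.
Hence L = {a^p : p is prime} is not context-free. ∎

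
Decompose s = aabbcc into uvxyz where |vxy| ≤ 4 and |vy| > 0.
u='a', v='a', x='bb', y='c', z='c'

For s = aabbcc with pumping length p = 4:

One valid decomposition:
- u = 'a'
- v = 'a'
- x = 'bb'
- y = 'c'
- z = 'c'

Verification:
- uvxyz = 'a' + 'a' + 'bb' + 'c' + 'c' = aabbcc ✓
- |vxy| = |'abbc'| = 4 ≤ 4 ✓
- |vy| = |'ac'| = 2 > 0 ✓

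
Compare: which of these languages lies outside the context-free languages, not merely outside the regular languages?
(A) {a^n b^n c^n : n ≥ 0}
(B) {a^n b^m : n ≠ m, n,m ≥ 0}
(A) {a^n b^n c^n : n ≥ 0}

(A) {a^n b^n c^n : n ≥ 0} requires the CFL pumping lemma.

- {a^n b^m : n ≠ m, n,m ≥ 0} is context-free (but not regular)
  • Can be shown non-regular with the regular pumping lemma
  • After pumping a's, we can make n = m

- {a^n b^n c^n : n ≥ 0} is NOT context-free
  • Requires the CFL pumping lemma to prove
  • Cannot maintain three equal counts simultaneously

The CFL pumping lemma is "stronger" in that it can prove non-membership
in the larger class of context-free languages.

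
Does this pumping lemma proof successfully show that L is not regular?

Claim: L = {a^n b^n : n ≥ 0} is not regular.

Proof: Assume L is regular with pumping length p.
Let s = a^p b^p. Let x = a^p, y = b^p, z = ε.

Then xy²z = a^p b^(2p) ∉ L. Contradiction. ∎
The proof is INCORRECT.

Error: The decomposition violates |xy| ≤ p.
With x = a^p and y = b^p, we have |xy| = 2p > p.
The pumping lemma requires |xy| ≤ p, so y must be within the first p characters.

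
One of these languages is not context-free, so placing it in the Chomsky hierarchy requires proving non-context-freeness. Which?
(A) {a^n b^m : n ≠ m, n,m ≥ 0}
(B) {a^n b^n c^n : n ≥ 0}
(B) {a^n b^n c^n : n ≥ 0}

(B) {a^n b^n c^n : n ≥ 0} requires the CFL pumping lemma.

- {a^n b^m : n ≠ m, n,m ≥ 0} is context-free (but not regular)
  • Can be shown non-regular with the regular pumping lemma
  • After pumping a's, we can make n = m

- {a^n b^n c^n : n ≥ 0} is NOT context-free
  • Requires the CFL pumping lemma to prove
  • Cannot maintain three equal counts simultaneously

The CFL pumping lemma is "stronger" in that it can prove non-membership
in the larger class of context-free languages.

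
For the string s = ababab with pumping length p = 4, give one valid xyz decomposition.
x = '', y = 'abab', z = 'ab'

For s = ababab and p = 4, one valid decomposition is:
- x = '' (length 0)
- y = 'abab' (length 4)
- z = 'ab' (length 2)

Verification:
- xyz = '' + 'abab' + 'ab' = ababab ✓
- |xy| = 4 ≤ 4 ✓
- |y| = 4 > 0 ✓

All pumping lemma constraints are satisfied.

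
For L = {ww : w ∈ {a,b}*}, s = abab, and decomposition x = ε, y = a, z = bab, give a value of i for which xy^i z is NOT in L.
i = 3

xy³z = ε · aaa · bab = aaabab; aaabab has length 6; its halves are aaa and bab, which differ, so it is not in L.
(Other choices also work, e.g. i = 0, 2; only i = 1 is guaranteed to stay in L since xy¹z = s.)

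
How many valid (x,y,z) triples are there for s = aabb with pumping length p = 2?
3

For s = 'aabb' with pumping length p = 2:

Constraints: |xy| ≤ 2, |y| > 0

Valid decompositions (|xy| ≤ p, |y| ≥ 1):
  • x='', y='a', z='abb'
  • x='a', y='a', z='bb'
  • x='', y='aa', z='bb'

Total count: 3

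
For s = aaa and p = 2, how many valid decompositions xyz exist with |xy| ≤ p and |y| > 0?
3

For s = 'aaa' with pumping length p = 2:

Constraints: |xy| ≤ 2, |y| > 0

Valid decompositions (|xy| ≤ p, |y| ≥ 1):
  • x='', y='a', z='aa'
  • x='a', y='a', z='a'
  • x='', y='aa', z='a'

Total count: 3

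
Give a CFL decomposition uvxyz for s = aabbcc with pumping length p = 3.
u='aa', v='b', x='b', y='c', z='c'

For s = aabbcc with pumping length p = 3:

One valid decomposition:
- u = 'aa'
- v = 'b'
- x = 'b'
- y = 'c'
- z = 'c'

Verification:
- uvxyz = 'aa' + 'b' + 'b' + 'c' + 'c' = aabbcc ✓
- |vxy| = |'bbc'| = 3 ≤ 3 ✓
- |vy| = |'bc'| = 2 > 0 ✓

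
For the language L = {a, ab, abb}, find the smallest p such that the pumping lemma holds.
p = 4

For a finite language L, the pumping lemma holds vacuously if p > max|s| for s ∈ L.

The longest string in L = {a, ab, abb} has length 3.
If p = 4, then no string s ∈ L has |s| ≥ p, so the condition is vacuously true.

The minimum pumping length is p = 4.

Why no smaller p works: for any p ≤ 3, the longest string s ∈ L has |s| = 3 ≥ p, so it would
have to be pumpable; but pumping up (i = 2, 3, ...) produces ever longer strings, which cannot all lie in the
finite language L. So the pumping property fails for every p ≤ 3.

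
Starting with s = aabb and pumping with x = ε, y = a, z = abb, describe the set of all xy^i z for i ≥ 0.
{xy^i z : i ≥ 0} = {a^(i+1) b^2 : i ≥ 0} = {abb, aabb, aaabb, ...}

With x = ε, y = a, z = abb: Starting with aabb and pumping the first 'a' (z = abb keeps the second 'a'), we get strings with i+1 a's followed by 2 b's for i = 0, 1, 2, ...; note bb is not produced because z always contributes one a.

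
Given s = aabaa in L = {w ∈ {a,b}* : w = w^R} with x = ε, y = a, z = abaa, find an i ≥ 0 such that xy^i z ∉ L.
i = 0

xy⁰z = ε · ε · abaa = abaa; abaa reversed is aaba ≠ abaa, so it is not a palindrome and is not in L.
(Other choices also work, e.g. i = 2, 3; only i = 1 is guaranteed to stay in L since xy¹z = s.)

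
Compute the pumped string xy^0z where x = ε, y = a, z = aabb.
aabb

Given x = '', y = 'a', z = 'aabb' and i = 0:

xy^0z = x + y·y·...·y (0 times) + z
       = '' + 'a'^0 + 'aabb'
       = '' + '' + 'aabb'
       = 'aabb'

The pumped string is 'aabb' with length 4.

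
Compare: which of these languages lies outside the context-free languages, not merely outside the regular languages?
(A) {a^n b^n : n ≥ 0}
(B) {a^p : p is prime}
(B) {a^p : p is prime}

(B) {a^p : p is prime} requires the CFL pumping lemma.

- {a^n b^n : n ≥ 0} is context-free (but not regular)
  • Can be shown non-regular with the regular pumping lemma
  • After pumping, the number of a's and b's become unequal

- {a^p : p is prime} is NOT context-free
  • Requires the CFL pumping lemma to prove
  • The CFL pumping lemma also fails because prime gaps are unbounded

The CFL pumping lemma is "stronger" in that it can prove non-membership
in the larger class of context-free languages.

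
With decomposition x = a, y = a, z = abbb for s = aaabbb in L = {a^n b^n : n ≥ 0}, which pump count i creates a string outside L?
i = 0

xy⁰z = a · ε · abbb = aabbb; aabbb has 2 a's and 3 b's; 2 ≠ 3, so it is not in L.
(Other choices also work, e.g. i = 2, 3; only i = 1 is guaranteed to stay in L since xy¹z = s.)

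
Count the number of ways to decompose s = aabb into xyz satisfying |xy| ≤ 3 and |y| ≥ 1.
6

For s = 'aabb' with pumping length p = 3:

Constraints: |xy| ≤ 3, |y| > 0

Valid decompositions (|xy| ≤ p, |y| ≥ 1):
  • x='', y='a', z='abb'
  • x='a', y='a', z='bb'
  • x='', y='aa', z='bb'
  • x='aa', y='b', z='b'
  • x='a', y='ab', z='b'
  • x='', y='aab', z='b'

Total count: 6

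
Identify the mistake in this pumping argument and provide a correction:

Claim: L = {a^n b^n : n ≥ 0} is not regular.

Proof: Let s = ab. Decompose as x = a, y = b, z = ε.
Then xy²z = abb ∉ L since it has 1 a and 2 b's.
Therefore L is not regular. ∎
Error: The string s = ab might be shorter than the pumping length p.

Correction: Choose s = a^p b^p to ensure |s| ≥ p. Also, the decomposition is wrong: with |xy| ≤ p, y cannot include b's when s starts with p a's.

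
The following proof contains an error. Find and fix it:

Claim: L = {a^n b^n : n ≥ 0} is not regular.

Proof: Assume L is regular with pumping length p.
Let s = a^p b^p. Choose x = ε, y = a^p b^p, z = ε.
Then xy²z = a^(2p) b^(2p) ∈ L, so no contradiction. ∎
Error: The decomposition violates |xy| ≤ p. With y = a^p b^p, |xy| = |y| = 2p > p. (The proof also miscomputes xy²z, which would be a^p b^p a^p b^p rather than a^(2p) b^(2p), and it wrongly treats one harmless decomposition as settling the matter — the prover does not get to choose the decomposition.)

Correction: The pumping lemma requires |xy| ≤ p, and the argument must handle every decomposition satisfying |xy| ≤ p, |y| ≥ 1. Since s starts with p a's, any such y consists only of a's, say y = a^k with k ≥ 1. Then xy²z = a^(p+k) b^p has unequal numbers of a's and b's, so xy²z ∉ L — the required contradiction.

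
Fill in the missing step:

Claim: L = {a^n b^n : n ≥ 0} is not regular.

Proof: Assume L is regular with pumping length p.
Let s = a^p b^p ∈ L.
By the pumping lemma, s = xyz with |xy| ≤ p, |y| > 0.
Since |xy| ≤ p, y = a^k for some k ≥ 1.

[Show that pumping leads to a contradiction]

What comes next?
Consider xy²z = a^(p+k) b^p.

Since k ≥ 1, we have p + k > p.
So xy²z has more a's than b's: (p+k) a's vs p b's.
This means xy²z ∉ L because a^n b^n requires equal counts.

This contradicts the pumping lemma which states xy²z ∈ L.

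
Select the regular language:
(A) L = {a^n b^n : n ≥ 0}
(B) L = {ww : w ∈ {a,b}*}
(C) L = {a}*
(C) {a}*

(C) L = {a}* is regular.

This can be recognized by a finite automaton (DFA/NFA).
Regular expressions like {a}* define regular languages.

The other choices are not regular:
- {a^n b^n : n ≥ 0}: After pumping, the number of a's and b's become unequal
- {ww : w ∈ {a,b}*}: After pumping, the two halves no longer match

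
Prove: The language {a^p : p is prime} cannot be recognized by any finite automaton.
Assume for contradiction that L is regular, and let p ≥ 1 be the pumping length given by the pumping lemma.
Choose a prime q with q ≥ p (one exists because there are infinitely many primes) and let s = a^q. Then s ∈ L and |s| = q ≥ p.
By the pumping lemma, s = xyz for some x, y, z with |xy| ≤ p, |y| ≥ 1, and xy^i z ∈ L for every i ≥ 0.
Here y = a^k for some k with 1 ≤ k ≤ p, and xy^i z = a^(q + (i − 1)k) for every i ≥ 0.

Take i = q + 1: |xy^(q+1) z| = q + qk = q(k + 1).
Both factors satisfy q ≥ 2 and k + 1 ≥ 2, so q(k + 1) is composite, and xy^(q+1) z ∉ L.

This contradicts the pumping lemma, which requires xy^i z ∈ L for all i ≥ 0.
Hence L = {a^p : p is prime} is not regular. ∎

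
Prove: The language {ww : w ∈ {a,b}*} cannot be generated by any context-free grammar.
Assume for contradiction that L is context-free, and let p ≥ 1 be the pumping length given by the pumping lemma for CFLs.
Choose s = a^p b^p a^p b^p. Then s ∈ L (take w = a^p b^p) and |s| = 4p ≥ p.
By the CFL pumping lemma, s = uvxyz for some u, v, x, y, z with |vxy| ≤ p, |vy| ≥ 1, and uv^i xy^i z ∈ L for every i ≥ 0.

Write s as four blocks A₁ B₁ A₂ B₂ with A₁ = A₂ = a^p and B₁ = B₂ = b^p. Since |vxy| ≤ p, the window vxy lies inside at most two adjacent blocks. Take i = 0 and let t = uxz, so |t| = 4p − |vy| with 1 ≤ |vy| ≤ p. If |t| is odd, t ∉ L immediately, so assume |vy| is even (hence |vy| ≥ 2) and |t|/2 = 2p − |vy|/2, which satisfies p ≤ |t|/2 ≤ 2p − 1.

Case 1 (vxy inside A₁B₁): t = a^(p−j) b^(p−l) a^p b^p with j + l = |vy|. The second half of t has length < 2p, so it is a suffix of the trailing a^p b^p and ends in b; the first half is a^(p−j) b^(p−l) a^((j+l)/2), which ends in a because (j+l)/2 ≥ 1. The halves differ, so t ∉ L.

Case 2 (vxy inside B₁A₂, straddling the middle): t = a^p b^(p−j) a^(p−l) b^p with j + l = |vy|. If t = ww, then w is a prefix of t of length ≥ p, so w begins with a^p; and w is a suffix of t of length ≥ p, so w ends with b^p. That forces |w| ≥ 2p, contradicting |w| = |t|/2 ≤ 2p − 1. So t ∉ L.

Case 3 (vxy inside A₂B₂): t = a^p b^p a^(p−j) b^(p−l) with j + l = |vy|. The first half of t is a prefix of a^p b^p, so it begins with a; the second half is b^((j+l)/2) a^(p−j) b^(p−l), which begins with b. The halves differ, so t ∉ L.

In every case uv⁰xy⁰z = uxz ∉ L.

This contradicts the CFL pumping lemma, which requires uv^i xy^i z ∈ L for all i ≥ 0.
Hence L = {ww : w ∈ {a,b}*} is not context-free. ∎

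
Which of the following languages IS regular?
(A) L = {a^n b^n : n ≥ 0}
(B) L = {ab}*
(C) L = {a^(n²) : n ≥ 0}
(B) {ab}*

(B) L = {ab}* is regular.

This can be recognized by a finite automaton (DFA/NFA).
Regular expressions like {ab}* define regular languages.

The other choices are not regular:
- {a^n b^n : n ≥ 0}: After pumping, the number of a's and b's become unequal
- {a^(n²) : n ≥ 0}: After pumping, length is no longer a perfect square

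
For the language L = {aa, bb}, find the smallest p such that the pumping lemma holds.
p = 3

For a finite language L, the pumping lemma holds vacuously if p > max|s| for s ∈ L.

The longest string in L = {aa, bb} has length 2.
If p = 3, then no string s ∈ L has |s| ≥ p, so the condition is vacuously true.

The minimum pumping length is p = 3.

Why no smaller p works: for any p ≤ 2, the longest string s ∈ L has |s| = 2 ≥ p, so it would
have to be pumpable; but pumping up (i = 2, 3, ...) produces ever longer strings, which cannot all lie in the
finite language L. So the pumping property fails for every p ≤ 2.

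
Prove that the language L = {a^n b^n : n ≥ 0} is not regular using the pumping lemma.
Assume for contradiction that L is regular, and let p ≥ 1 be the pumping length given by the pumping lemma.
Choose s = a^p b^p. Then s ∈ L and |s| = 2p ≥ p.
By the pumping lemma, s = xyz for some x, y, z with |xy| ≤ p, |y| ≥ 1, and xy^i z ∈ L for every i ≥ 0.
Since |xy| ≤ p and the first p symbols of s are all a's, we must have y = a^k for some k with 1 ≤ k ≤ p.

Take i = 3: xy³z = a^(p + 2k) b^p.
This string has p + 2k a's but p b's, and p + 2k > p because k ≥ 1. So xy³z ∉ L.

This contradicts the pumping lemma, which requires xy^i z ∈ L for all i ≥ 0.
Hence L = {a^n b^n : n ≥ 0} is not regular. ∎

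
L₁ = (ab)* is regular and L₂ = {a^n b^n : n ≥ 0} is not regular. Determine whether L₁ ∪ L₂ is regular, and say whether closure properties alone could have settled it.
No — L₁ ∪ L₂ is not regular.

Let U = (ab)* ∪ {a^n b^n}. If U were regular, then U ∩ aa*bb* would be regular (closure under intersection with a regular language). But (ab)* ∩ aa*bb* = {ab} and {a^n b^n} ∩ aa*bb* = {a^n b^n : n ≥ 1}, so U ∩ aa*bb* = {a^n b^n : n ≥ 1}, which is not regular. Hence U is not regular.

Note that the bare facts "L₁ regular, L₂ non-regular" do not settle the question by themselves: the closure of regular languages under ∪, ∩, complement and difference applies only when BOTH operands are regular. With a non-regular operand the result can come out regular or non-regular depending on the specific languages, so one has to work out L₁ ∪ L₂ for this particular pair, as above.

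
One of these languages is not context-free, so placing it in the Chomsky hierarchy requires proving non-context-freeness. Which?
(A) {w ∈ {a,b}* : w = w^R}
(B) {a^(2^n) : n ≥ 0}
(B) {a^(2^n) : n ≥ 0}

(B) {a^(2^n) : n ≥ 0} requires the CFL pumping lemma.

- {w ∈ {a,b}* : w = w^R} is context-free (but not regular)
  • Can be shown non-regular with the regular pumping lemma
  • After pumping, the string is no longer symmetric

- {a^(2^n) : n ≥ 0} is NOT context-free
  • Requires the CFL pumping lemma to prove
  • Gaps between powers of 2 grow exponentially

The CFL pumping lemma is "stronger" in that it can prove non-membership
in the larger class of context-free languages.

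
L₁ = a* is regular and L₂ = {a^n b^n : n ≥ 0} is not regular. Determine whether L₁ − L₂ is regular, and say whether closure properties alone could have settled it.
Yes — L₁ − L₂ is regular.

The only string of a* that lies in {a^n b^n} is ε, so L₁ − L₂ = a* − {ε} = a⁺ = aa*, which is regular.

Note that the bare facts "L₁ regular, L₂ non-regular" do not settle the question by themselves: the closure of regular languages under ∪, ∩, complement and difference applies only when BOTH operands are regular. With a non-regular operand the result can come out regular or non-regular depending on the specific languages, so one has to work out L₁ − L₂ for this particular pair, as above.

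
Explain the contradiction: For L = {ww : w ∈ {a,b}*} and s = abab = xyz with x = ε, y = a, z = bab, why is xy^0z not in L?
xy⁰z = bab ∉ L

Pumping with i = 0 replaces y = a by y⁰ = ε:
- Original: s = xyz = abab; abab splits into halves ab · ab, which are equal, so it is in L (w = ab)
- Pumped: xy⁰z = ε · ε · bab = bab
- bab has odd length 3, so it cannot be written as ww and is not in L

The pumping lemma would require xy⁰z ∈ L, so this decomposition yields a contradiction.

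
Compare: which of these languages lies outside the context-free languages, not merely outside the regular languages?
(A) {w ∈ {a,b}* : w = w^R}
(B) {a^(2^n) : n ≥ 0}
(B) {a^(2^n) : n ≥ 0}

(B) {a^(2^n) : n ≥ 0} requires the CFL pumping lemma.

- {w ∈ {a,b}* : w = w^R} is context-free (but not regular)
  • Can be shown non-regular with the regular pumping lemma
  • After pumping, the string is no longer symmetric

- {a^(2^n) : n ≥ 0} is NOT context-free
  • Requires the CFL pumping lemma to prove
  • Gaps between powers of 2 grow exponentially

The CFL pumping lemma is "stronger" in that it can prove non-membership
in the larger class of context-free languages.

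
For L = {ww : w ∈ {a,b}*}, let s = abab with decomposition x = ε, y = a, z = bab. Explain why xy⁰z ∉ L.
xy⁰z = bab ∉ L

Pumping with i = 0 replaces y = a by y⁰ = ε:
- Original: s = xyz = abab; abab splits into halves ab · ab, which are equal, so it is in L (w = ab)
- Pumped: xy⁰z = ε · ε · bab = bab
- bab has odd length 3, so it cannot be written as ww and is not in L

The pumping lemma would require xy⁰z ∈ L, so this decomposition yields a contradiction.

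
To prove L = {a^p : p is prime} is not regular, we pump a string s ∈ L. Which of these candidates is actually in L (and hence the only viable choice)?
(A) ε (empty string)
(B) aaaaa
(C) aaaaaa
(B) aaaaa

The pumping lemma is applied to a string s that lies in L, so first check membership of each option:
- (A) ε has length 0, which is not prime, so it is not in L ✗
- (B) aaaaa has length 5, which is prime, so it is in L ✓
- (C) aaaaaa has length 6 = 2 × 3, which is not prime, so it is not in L ✗

Only (B) aaaaa is in L, so it is the only candidate that could play the role of s.
(In a complete proof one picks s in terms of the pumping length p so that |s| ≥ p is guaranteed; a fixed string like aaaaa illustrates the shape of such an s.)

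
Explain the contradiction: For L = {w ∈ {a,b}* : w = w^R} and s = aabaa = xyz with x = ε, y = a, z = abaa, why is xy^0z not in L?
xy⁰z = abaa ∉ L

Pumping with i = 0 replaces y = a by y⁰ = ε:
- Original: s = xyz = aabaa; aabaa reversed is aabaa, the same string, so it is a palindrome and is in L
- Pumped: xy⁰z = ε · ε · abaa = abaa
- abaa reversed is aaba ≠ abaa, so it is not a palindrome and is not in L

The pumping lemma would require xy⁰z ∈ L, so this decomposition yields a contradiction.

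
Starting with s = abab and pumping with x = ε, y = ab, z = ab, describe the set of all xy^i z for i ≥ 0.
{xy^i z : i ≥ 0} = {(ab)^(i+1) : i ≥ 0} = {ab, abab, ababab, ...}

With x = ε, y = ab, z = ab: Pumping 'ab' gives strings of alternating a's and b's.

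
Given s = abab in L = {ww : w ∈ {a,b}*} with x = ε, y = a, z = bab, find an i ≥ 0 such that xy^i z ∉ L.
i = 2

xy²z = ε · aa · bab = aabab; aabab has odd length 5, so it cannot be written as ww and is not in L.
(Other choices also work, e.g. i = 0, 3; only i = 1 is guaranteed to stay in L since xy¹z = s.)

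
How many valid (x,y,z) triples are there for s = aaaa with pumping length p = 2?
3

For s = 'aaaa' with pumping length p = 2:

Constraints: |xy| ≤ 2, |y| > 0

Valid decompositions (|xy| ≤ p, |y| ≥ 1):
  • x='', y='a', z='aaa'
  • x='a', y='a', z='aa'
  • x='', y='aa', z='aa'

Total count: 3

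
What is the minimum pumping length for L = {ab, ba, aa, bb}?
p = 3

For a finite language L, the pumping lemma holds vacuously if p > max|s| for s ∈ L.

The longest string in L = {ab, ba, aa, bb} has length 2.
If p = 3, then no string s ∈ L has |s| ≥ p, so the condition is vacuously true.

The minimum pumping length is p = 3.

Why no smaller p works: for any p ≤ 2, the longest string s ∈ L has |s| = 2 ≥ p, so it would
have to be pumpable; but pumping up (i = 2, 3, ...) produces ever longer strings, which cannot all lie in the
finite language L. So the pumping property fails for every p ≤ 2.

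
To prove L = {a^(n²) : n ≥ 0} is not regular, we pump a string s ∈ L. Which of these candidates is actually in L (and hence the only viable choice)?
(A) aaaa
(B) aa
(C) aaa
(A) aaaa

The pumping lemma is applied to a string s that lies in L, so first check membership of each option:
- (A) aaaa has length 4 = 2², a perfect square, so it is in L ✓
- (B) aa has length 2, strictly between 1² = 1 and 2² = 4, so it is not in L ✗
- (C) aaa has length 3, strictly between 1² = 1 and 2² = 4, so it is not in L ✗

Only (A) aaaa is in L, so it is the only candidate that could play the role of s.
(In a complete proof one picks s in terms of the pumping length p so that |s| ≥ p is guaranteed; a fixed string like aaaa illustrates the shape of such an s.)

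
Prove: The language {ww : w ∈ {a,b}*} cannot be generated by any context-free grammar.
Assume for contradiction that L is context-free, and let p ≥ 1 be the pumping length given by the pumping lemma for CFLs.
Choose s = a^p b^p a^p b^p. Then s ∈ L (take w = a^p b^p) and |s| = 4p ≥ p.
By the CFL pumping lemma, s = uvxyz for some u, v, x, y, z with |vxy| ≤ p, |vy| ≥ 1, and uv^i xy^i z ∈ L for every i ≥ 0.

Write s as four blocks A₁ B₁ A₂ B₂ with A₁ = A₂ = a^p and B₁ = B₂ = b^p. Since |vxy| ≤ p, the window vxy lies inside at most two adjacent blocks. Take i = 0 and let t = uxz, so |t| = 4p − |vy| with 1 ≤ |vy| ≤ p. If |t| is odd, t ∉ L immediately, so assume |vy| is even (hence |vy| ≥ 2) and |t|/2 = 2p − |vy|/2, which satisfies p ≤ |t|/2 ≤ 2p − 1.

Case 1 (vxy inside A₁B₁): t = a^(p−j) b^(p−l) a^p b^p with j + l = |vy|. The second half of t has length < 2p, so it is a suffix of the trailing a^p b^p and ends in b; the first half is a^(p−j) b^(p−l) a^((j+l)/2), which ends in a because (j+l)/2 ≥ 1. The halves differ, so t ∉ L.

Case 2 (vxy inside B₁A₂, straddling the middle): t = a^p b^(p−j) a^(p−l) b^p with j + l = |vy|. If t = ww, then w is a prefix of t of length ≥ p, so w begins with a^p; and w is a suffix of t of length ≥ p, so w ends with b^p. That forces |w| ≥ 2p, contradicting |w| = |t|/2 ≤ 2p − 1. So t ∉ L.

Case 3 (vxy inside A₂B₂): t = a^p b^p a^(p−j) b^(p−l) with j + l = |vy|. The first half of t is a prefix of a^p b^p, so it begins with a; the second half is b^((j+l)/2) a^(p−j) b^(p−l), which begins with b. The halves differ, so t ∉ L.

In every case uv⁰xy⁰z = uxz ∉ L.

This contradicts the CFL pumping lemma, which requires uv^i xy^i z ∈ L for all i ≥ 0.
Hence L = {ww : w ∈ {a,b}*} is not context-free. ∎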